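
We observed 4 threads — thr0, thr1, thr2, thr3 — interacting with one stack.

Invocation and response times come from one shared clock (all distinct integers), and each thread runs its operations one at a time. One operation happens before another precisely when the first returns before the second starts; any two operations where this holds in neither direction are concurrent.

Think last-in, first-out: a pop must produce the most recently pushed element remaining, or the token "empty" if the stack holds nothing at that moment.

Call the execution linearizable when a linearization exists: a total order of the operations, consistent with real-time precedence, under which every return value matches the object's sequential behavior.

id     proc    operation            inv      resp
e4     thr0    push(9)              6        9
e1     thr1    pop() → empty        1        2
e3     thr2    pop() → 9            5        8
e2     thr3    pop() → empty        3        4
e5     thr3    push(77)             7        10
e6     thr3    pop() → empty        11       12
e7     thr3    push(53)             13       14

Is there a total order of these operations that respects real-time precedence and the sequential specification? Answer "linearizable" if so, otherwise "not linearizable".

not linearizable

through event 11 a valid linearization exists; event 12 (e6 responding at time 12) ends that
all 6 real-time-respecting orders fail — 6 completed stack operations, no legal replay
for example e1, e2, e3, e4, e5, e6 fails at step 3: e3 pop() → 9 is not legal there
for example e1, e2, e3, e5, e4, e6 fails at step 3: e3 pop() → 9 is not legal there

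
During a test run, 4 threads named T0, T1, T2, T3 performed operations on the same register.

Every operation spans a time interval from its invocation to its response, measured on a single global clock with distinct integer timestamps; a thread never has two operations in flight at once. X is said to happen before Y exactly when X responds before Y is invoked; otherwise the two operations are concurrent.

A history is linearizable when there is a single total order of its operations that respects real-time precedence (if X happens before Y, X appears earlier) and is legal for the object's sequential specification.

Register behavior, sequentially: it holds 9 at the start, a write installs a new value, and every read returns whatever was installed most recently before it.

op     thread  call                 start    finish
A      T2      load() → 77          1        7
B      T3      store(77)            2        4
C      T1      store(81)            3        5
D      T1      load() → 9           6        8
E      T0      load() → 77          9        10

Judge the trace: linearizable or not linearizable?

not linearizable

prefix check: 1..7 passes, 1..8 fails once D's time-8 response joins
the 4 completed operations admit 8 real-time orders; each fails the register replay
for example A, B, C, D fails at step 1: A load() → 77 is not legal there
for example A, C, B, D fails at step 1: A load() → 77 is not legal there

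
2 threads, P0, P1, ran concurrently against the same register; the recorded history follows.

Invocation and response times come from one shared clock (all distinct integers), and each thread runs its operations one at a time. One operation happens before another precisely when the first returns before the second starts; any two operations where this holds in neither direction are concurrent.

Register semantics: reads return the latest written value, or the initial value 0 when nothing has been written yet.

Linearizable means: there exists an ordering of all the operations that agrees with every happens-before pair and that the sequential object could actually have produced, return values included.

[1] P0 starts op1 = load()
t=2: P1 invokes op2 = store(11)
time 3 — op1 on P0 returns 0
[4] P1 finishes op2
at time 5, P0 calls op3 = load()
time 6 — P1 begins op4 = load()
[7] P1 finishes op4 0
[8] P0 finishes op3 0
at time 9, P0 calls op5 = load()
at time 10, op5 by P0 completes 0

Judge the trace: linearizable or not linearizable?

not linearizable

through event 6 a valid linearization exists; event 7 (op4 responding at time 7) ends that
real-time-consistent orders of the 3 completed operations: 2 — all fail the register replay
no escape via the 1 pending operation (op3): every completion choice fails
for example op1, op2, op4 (pending dropped) fails at step 3: op4 load() → 0 is not legal there
for example op2, op1, op4 (pending dropped) fails at step 2: op1 load() → 0 is not legal there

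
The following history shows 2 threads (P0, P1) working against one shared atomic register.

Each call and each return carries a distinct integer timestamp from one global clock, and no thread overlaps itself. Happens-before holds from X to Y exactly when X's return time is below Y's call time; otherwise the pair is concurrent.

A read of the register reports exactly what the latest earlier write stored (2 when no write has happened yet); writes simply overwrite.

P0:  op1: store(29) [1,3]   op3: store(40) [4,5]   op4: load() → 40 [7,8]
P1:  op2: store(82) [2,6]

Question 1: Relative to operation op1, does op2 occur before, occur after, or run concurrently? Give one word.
op2 spans [2,6], op1 spans [1,3]
the intervals overlap in both directions

concurrent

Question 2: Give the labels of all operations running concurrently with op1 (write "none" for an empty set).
op1 spans [1,3]; an op avoiding the whole window 1..3 is ordered, any other is concurrent
op2 [2,6]: concurrent
op3 [4,5]: after
op4 [7,8]: after

op2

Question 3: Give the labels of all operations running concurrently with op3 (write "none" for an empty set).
overlap test against op3 [4,5]: concurrent iff the interval meets 4..5
op1 [1,3]: before
op2 [2,6]: concurrent
op4 [7,8]: after

op2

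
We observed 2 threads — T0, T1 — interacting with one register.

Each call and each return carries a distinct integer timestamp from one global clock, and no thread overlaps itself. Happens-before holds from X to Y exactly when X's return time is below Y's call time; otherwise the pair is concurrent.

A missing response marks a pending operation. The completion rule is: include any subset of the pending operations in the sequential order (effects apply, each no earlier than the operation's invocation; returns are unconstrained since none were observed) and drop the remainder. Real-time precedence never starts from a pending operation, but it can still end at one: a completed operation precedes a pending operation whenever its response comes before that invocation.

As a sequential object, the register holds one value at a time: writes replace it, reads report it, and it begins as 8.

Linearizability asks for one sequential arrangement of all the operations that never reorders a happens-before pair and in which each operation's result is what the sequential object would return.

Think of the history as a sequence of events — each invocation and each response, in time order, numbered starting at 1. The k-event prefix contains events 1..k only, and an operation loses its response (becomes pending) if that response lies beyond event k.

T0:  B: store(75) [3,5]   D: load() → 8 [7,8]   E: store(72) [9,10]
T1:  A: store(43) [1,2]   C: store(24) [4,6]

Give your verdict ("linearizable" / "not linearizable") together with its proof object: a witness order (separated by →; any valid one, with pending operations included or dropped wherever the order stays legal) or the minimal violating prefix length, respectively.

events 1..7 are fine; event 8 — the response of D at time 8 — makes the prefix non-linearizable
4 completed operations, 2 real-time-consistent orders — every register replay fails
for example A, B, C, D fails at step 4: D load() → 8 is not legal there
for example A, C, B, D fails at step 4: D load() → 8 is not legal there

not linearizable — minimal violating prefix: 8 events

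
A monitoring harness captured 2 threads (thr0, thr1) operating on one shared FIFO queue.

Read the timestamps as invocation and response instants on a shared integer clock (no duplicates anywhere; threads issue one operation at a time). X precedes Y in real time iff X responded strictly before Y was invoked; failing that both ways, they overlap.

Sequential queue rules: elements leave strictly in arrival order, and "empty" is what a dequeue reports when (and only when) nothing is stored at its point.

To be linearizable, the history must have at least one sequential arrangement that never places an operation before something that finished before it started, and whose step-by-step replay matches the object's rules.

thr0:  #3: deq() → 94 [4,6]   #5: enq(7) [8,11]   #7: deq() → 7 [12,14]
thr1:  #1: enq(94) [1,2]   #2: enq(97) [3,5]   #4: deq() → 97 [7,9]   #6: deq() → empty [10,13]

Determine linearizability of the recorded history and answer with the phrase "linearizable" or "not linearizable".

linearizable

one valid linearization: #1, #2, #3, #4, #5, #7, #6
step 1: #1 enq(94) — queue <94>
step 2: #2 enq(97) — queue <94,97>
step 3: #3 deq() → 94 — queue <97>
step 4: #4 deq() → 97 — queue <>
step 5: #5 enq(7) — queue <7>
step 6: #7 deq() → 7 — queue <>
step 7: #6 deq() → empty — queue <>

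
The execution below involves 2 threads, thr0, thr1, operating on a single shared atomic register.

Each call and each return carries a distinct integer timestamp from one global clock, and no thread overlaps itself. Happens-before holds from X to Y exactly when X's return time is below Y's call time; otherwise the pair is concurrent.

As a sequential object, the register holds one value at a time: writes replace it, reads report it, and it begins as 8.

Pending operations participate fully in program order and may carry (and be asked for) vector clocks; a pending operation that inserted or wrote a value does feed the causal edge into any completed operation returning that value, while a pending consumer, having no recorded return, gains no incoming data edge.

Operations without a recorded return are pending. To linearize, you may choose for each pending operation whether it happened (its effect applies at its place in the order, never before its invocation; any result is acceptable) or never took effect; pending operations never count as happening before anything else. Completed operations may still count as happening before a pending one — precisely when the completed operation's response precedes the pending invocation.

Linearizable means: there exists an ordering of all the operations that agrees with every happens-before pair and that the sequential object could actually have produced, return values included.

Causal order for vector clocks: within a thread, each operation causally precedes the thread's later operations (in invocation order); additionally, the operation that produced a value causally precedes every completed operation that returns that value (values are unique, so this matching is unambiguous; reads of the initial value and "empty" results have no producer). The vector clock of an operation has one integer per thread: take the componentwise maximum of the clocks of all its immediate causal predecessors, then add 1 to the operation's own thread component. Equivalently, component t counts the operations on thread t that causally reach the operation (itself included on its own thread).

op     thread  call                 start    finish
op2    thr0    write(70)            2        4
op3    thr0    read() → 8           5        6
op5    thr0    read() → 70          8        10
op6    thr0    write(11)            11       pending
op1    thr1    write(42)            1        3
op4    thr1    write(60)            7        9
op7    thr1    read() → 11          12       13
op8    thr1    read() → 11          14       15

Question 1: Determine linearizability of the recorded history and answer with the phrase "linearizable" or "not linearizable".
not linearizable

already the first 6 events (up to op3's response at time 6) admit no linearization; the first 5 still do
the 3 completed operations admit 2 real-time orders; each fails the atomic register replay
sample order op1, op2, op3 stalls at step 3 — op3 read() → 8 has no legal effect
sample order op2, op1, op3 stalls at step 3 — op3 read() → 8 has no legal effect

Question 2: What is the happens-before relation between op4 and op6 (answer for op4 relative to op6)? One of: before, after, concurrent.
Answer: before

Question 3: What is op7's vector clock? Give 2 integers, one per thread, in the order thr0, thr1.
Answer: (4, 3)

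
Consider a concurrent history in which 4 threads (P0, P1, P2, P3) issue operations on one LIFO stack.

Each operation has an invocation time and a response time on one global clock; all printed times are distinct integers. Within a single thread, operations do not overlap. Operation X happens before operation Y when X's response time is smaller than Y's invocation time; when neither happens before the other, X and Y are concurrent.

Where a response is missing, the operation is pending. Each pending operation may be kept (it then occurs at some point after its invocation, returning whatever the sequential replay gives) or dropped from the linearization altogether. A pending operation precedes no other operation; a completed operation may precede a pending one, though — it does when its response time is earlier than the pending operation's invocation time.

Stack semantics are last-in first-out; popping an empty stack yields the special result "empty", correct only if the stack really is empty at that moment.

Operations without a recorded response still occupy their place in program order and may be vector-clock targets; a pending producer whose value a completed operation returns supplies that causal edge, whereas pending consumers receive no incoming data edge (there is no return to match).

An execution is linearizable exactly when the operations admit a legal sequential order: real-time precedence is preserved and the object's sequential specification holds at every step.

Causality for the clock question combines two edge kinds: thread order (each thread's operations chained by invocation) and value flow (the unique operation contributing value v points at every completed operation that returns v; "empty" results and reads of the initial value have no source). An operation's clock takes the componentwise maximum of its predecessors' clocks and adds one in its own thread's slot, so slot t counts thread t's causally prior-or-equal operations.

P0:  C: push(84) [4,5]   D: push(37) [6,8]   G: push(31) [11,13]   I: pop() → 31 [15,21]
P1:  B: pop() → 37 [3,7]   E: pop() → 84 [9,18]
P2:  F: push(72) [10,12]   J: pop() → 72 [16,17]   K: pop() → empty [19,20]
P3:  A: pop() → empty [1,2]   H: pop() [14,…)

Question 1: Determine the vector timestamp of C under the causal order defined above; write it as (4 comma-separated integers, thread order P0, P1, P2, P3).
Answer: (1, 0, 0, 0)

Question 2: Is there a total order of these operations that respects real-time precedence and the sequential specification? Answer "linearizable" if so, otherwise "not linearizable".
linearizable

a witness: A, C, D, B, E, F, G, I, J, H, K
step 1: A pop() → empty — stack <>
step 2: C push(84) — stack <84>
step 3: D push(37) — stack <84,37>
step 4: B pop() → 37 — stack <84>
step 5: E pop() → 84 — stack <>
step 6: F push(72) — stack <72>
step 7: G push(31) — stack <72,31>
step 8: I pop() → 31 — stack <72>
step 9: J pop() → 72 — stack <>
step 10: H pop() (pending, included) — stack <>
step 11: K pop() → empty — stack <>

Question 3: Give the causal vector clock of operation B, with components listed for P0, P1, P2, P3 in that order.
Answer: (2, 1, 0, 0)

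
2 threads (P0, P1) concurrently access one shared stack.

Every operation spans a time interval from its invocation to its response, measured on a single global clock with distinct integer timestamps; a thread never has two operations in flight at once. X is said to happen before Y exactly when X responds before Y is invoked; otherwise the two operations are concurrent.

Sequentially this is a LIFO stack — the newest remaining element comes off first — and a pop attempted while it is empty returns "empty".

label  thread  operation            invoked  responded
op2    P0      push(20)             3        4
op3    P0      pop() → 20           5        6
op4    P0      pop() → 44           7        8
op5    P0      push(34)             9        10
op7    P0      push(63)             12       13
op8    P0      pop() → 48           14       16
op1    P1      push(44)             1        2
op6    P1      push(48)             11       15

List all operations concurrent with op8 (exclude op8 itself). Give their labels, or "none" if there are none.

op6

op8 runs from 14 to 16; window-overlapping ops are concurrent
op1 [1,2]: before
op2 [3,4]: before
op3 [5,6]: before
op4 [7,8]: before
op5 [9,10]: before
op6 [11,15]: concurrent
op7 [12,13]: before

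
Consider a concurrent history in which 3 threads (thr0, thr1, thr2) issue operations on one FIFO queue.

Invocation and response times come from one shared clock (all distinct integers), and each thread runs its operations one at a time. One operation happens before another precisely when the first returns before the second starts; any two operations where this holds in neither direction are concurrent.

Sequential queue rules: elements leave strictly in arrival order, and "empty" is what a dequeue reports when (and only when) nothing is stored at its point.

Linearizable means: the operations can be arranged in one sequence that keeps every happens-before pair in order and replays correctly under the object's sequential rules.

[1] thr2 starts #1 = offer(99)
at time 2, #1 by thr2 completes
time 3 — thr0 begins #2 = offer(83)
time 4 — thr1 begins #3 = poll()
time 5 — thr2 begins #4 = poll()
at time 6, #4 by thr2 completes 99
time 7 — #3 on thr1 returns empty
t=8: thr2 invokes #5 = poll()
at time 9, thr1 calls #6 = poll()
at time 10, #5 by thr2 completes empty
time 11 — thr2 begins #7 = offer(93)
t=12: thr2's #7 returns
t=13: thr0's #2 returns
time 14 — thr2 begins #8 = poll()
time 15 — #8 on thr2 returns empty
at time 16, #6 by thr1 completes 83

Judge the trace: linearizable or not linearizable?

events 1..14 are fine; event 15 — the response of #8 at time 15 — makes the prefix non-linearizable
10 orders of the 7 completed FIFO queue ops respect real time; none is legal
no escape via the 1 pending operation (#6): every completion choice fails
sample order #1, #2, #3, #4, #5, #7, #8 (pending dropped) stalls at step 3 — #3 poll() → empty has no legal effect
sample order #1, #2, #4, #3, #5, #7, #8 (pending dropped) stalls at step 4 — #3 poll() → empty has no legal effect

not linearizable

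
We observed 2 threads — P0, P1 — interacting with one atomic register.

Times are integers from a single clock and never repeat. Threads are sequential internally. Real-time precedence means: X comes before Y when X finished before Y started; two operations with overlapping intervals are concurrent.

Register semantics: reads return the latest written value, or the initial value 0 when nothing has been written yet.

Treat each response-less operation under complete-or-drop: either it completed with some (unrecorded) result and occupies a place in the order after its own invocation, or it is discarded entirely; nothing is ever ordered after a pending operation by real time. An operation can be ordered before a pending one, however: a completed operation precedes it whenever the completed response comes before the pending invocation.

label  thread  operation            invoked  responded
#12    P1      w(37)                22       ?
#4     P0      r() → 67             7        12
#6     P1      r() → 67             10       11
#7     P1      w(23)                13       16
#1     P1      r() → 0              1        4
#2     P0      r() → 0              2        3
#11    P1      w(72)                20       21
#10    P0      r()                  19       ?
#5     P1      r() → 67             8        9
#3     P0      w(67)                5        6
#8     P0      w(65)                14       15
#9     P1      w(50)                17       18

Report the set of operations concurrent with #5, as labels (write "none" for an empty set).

#4

#5 spans [8,9]: anything still running between times 8 and 9 counts as concurrent
#1 [1,4]: before
#2 [2,3]: before
#3 [5,6]: before
#4 [7,12]: concurrent
#6 [10,11]: after
#7 [13,16]: after
#8 [14,15]: after
#9 [17,18]: after
#10 [19,…): after
#11 [20,21]: after
#12 [22,…): after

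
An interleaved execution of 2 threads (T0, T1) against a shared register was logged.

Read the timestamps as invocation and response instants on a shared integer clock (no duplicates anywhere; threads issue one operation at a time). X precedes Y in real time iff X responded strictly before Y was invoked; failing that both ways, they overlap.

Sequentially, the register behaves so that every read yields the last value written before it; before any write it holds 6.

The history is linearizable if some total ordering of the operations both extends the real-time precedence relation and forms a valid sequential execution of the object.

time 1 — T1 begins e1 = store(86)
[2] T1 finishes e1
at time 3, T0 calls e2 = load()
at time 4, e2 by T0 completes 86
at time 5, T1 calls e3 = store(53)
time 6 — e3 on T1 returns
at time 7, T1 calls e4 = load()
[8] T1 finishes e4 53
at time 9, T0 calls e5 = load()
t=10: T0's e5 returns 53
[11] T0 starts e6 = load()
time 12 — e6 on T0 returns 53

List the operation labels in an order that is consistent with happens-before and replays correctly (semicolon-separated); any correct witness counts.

step 1: e1 store(86) — value 86
step 2: e2 load() → 86 — value 86
step 3: e3 store(53) — value 53
step 4: e4 load() → 53 — value 53
step 5: e5 load() → 53 — value 53
step 6: e6 load() → 53 — value 53

e1; e2; e3; e4; e5; e6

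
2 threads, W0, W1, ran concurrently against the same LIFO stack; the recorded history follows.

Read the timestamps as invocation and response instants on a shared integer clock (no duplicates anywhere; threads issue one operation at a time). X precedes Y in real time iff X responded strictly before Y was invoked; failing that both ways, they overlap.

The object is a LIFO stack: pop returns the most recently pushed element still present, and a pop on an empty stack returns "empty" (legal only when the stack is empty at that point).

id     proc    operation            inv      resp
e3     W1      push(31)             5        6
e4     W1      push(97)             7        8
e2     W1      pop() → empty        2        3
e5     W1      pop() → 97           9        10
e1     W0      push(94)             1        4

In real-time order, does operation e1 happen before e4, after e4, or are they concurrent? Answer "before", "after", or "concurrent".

e1 spans [1,4], e4 spans [7,8]
resp(e1)=4 < inv(e4)=7

before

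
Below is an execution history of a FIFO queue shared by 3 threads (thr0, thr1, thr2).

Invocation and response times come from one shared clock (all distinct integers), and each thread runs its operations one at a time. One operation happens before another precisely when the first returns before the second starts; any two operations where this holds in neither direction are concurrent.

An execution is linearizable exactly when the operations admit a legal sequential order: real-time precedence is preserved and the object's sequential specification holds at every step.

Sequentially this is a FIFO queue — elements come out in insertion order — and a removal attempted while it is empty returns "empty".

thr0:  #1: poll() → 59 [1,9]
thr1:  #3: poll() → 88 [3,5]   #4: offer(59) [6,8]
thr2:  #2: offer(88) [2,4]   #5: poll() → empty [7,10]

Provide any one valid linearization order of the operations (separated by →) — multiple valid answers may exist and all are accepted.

#2 → #3 → #4 → #1 → #5

1. #2 offer(88), leaving queue <88>
2. #3 poll() → 88, leaving queue <>
3. #4 offer(59), leaving queue <59>
4. #1 poll() → 59, leaving queue <>
5. #5 poll() → empty, leaving queue <>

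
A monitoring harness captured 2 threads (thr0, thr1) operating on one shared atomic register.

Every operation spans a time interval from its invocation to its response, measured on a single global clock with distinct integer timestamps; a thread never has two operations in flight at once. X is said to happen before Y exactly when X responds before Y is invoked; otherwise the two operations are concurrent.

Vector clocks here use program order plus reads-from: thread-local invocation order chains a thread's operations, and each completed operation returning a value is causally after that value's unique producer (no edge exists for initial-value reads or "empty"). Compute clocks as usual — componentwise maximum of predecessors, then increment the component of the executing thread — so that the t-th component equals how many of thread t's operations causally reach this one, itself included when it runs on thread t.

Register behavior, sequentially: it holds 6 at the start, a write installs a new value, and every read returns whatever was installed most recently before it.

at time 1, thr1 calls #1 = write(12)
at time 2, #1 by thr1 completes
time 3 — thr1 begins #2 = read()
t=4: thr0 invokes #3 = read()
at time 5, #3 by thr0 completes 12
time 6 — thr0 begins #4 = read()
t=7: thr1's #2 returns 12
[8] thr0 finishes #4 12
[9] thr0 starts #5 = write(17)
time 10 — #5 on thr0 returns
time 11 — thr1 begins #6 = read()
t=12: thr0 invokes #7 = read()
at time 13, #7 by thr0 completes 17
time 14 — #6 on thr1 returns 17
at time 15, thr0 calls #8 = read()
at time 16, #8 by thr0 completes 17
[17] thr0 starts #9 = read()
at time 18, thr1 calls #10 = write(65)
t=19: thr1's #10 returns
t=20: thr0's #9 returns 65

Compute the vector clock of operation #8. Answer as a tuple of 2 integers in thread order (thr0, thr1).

invoked at 1, #1 has no predecessors; its own thr1 bump gives (0, 1)
VC(#2, invoked at 3): max of VC(#1)=(0, 1), then +1 on thread thr1 → (0, 2)
VC(#3, invoked at 4): max of VC(#1)=(0, 1), then +1 on thread thr0 → (1, 1)
VC(#4, invoked at 6): max of VC(#1)=(0, 1), VC(#3)=(1, 1), then +1 on thread thr0 → (2, 1)
VC(#5, invoked at 9): max of VC(#4)=(2, 1), then +1 on thread thr0 → (3, 1)
VC(#7, invoked at 12): max of VC(#5)=(3, 1), then +1 on thread thr0 → (4, 1)
VC(#6, invoked at 11): max of VC(#2)=(0, 2), VC(#5)=(3, 1), then +1 on thread thr1 → (3, 3)
VC(#8, invoked at 15): max of VC(#5)=(3, 1), VC(#7)=(4, 1), then +1 on thread thr0 → (5, 1)
VC(#10, invoked at 18): max of VC(#6)=(3, 3), then +1 on thread thr1 → (3, 4)
VC(#9, invoked at 17): max of VC(#8)=(5, 1), VC(#10)=(3, 4), then +1 on thread thr0 → (6, 4)
target: VC(#8) = (5, 1)

(5, 1)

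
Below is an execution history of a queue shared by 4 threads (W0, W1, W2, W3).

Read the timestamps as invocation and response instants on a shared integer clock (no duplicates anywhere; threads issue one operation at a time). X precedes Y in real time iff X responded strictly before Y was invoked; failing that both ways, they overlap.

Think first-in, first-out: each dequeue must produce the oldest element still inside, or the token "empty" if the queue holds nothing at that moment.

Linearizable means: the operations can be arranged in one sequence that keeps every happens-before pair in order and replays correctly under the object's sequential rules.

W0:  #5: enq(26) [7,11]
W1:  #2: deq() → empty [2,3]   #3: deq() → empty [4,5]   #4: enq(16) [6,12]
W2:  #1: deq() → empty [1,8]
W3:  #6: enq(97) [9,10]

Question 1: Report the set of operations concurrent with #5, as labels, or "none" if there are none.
#1, #4, #6

#5 spans [7,11]: anything still running between times 7 and 11 counts as concurrent
#1 [1,8]: concurrent
#2 [2,3]: before
#3 [4,5]: before
#4 [6,12]: concurrent
#6 [9,10]: concurrent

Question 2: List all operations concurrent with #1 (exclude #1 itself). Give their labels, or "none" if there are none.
#2, #3, #4, #5

overlap test against #1 [1,8]: concurrent iff the interval meets 1..8
#2 [2,3]: concurrent
#3 [4,5]: concurrent
#4 [6,12]: concurrent
#5 [7,11]: concurrent
#6 [9,10]: after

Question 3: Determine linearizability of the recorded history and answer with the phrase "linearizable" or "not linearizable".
linearizable

witness order: #1, #2, #3, #4, #5, #6
after step 1 (#1 deq() → empty): queue <>
after step 2 (#2 deq() → empty): queue <>
after step 3 (#3 deq() → empty): queue <>
after step 4 (#4 enq(16)): queue <16>
after step 5 (#5 enq(26)): queue <16,26>
after step 6 (#6 enq(97)): queue <16,26,97>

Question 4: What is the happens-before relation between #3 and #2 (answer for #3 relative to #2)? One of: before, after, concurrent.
after

#3 spans [4,5], #2 spans [2,3]
resp(#2)=3 < inv(#3)=4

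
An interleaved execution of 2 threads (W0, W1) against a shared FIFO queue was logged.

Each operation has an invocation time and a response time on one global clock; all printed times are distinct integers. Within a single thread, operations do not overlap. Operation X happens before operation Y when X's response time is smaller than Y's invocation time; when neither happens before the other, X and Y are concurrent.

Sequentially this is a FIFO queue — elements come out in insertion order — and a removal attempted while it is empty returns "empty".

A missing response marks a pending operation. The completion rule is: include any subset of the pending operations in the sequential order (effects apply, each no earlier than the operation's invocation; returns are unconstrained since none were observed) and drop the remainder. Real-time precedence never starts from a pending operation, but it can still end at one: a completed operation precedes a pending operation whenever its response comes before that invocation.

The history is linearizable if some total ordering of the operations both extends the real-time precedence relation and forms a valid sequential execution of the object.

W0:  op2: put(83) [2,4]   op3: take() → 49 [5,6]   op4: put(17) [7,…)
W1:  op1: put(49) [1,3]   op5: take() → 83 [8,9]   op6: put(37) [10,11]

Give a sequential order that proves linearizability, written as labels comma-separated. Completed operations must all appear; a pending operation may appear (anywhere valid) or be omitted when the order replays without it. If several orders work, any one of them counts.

op1, op2, op3, op4, op5, op6

1. op1 put(49), leaving queue <49>
2. op2 put(83), leaving queue <49,83>
3. op3 take() → 49, leaving queue <83>
4. op4 put(17) (pending, included), leaving queue <83,17>
5. op5 take() → 83, leaving queue <17>
6. op6 put(37), leaving queue <17,37>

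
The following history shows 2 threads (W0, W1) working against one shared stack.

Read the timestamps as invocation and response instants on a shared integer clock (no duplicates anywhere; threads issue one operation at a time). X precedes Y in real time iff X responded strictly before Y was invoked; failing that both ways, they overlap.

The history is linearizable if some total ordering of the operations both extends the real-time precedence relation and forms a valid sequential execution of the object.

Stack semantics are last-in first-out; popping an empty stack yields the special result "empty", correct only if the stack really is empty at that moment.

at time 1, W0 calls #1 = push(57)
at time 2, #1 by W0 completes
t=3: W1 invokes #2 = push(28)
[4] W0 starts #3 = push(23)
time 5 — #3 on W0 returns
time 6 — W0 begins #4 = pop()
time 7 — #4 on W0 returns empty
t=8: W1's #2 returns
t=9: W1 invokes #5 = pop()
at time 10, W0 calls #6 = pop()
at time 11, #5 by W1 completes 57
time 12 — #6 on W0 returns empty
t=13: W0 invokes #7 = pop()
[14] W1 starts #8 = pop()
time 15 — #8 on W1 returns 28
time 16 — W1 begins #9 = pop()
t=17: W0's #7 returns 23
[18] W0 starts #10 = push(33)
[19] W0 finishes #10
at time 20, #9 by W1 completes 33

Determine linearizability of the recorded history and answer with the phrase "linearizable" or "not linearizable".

through event 6 a valid linearization exists; event 7 (#4 responding at time 7) ends that
exactly one order of the 3 completed ops respects real time; the stack replay fails
no completion choice of the 1 pending operation (#2) rescues it — every subset was tried
one such order, #1, #3, #4 (pending dropped), breaks at step 3 where #4 pop() → empty is illegal

not linearizable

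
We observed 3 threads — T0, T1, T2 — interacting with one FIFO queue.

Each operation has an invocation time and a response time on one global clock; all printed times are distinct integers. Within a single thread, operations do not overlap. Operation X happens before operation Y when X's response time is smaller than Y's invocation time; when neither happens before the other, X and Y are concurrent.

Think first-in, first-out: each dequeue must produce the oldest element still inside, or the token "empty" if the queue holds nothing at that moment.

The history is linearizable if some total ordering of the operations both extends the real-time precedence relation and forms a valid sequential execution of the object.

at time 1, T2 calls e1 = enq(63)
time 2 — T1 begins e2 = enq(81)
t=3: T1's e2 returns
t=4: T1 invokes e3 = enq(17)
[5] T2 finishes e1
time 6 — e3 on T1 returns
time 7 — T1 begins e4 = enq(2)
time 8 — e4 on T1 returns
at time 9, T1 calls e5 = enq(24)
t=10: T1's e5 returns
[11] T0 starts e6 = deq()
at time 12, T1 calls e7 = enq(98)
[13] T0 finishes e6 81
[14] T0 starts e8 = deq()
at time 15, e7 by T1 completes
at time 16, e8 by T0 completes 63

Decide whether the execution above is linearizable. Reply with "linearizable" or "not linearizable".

one valid linearization: e2, e1, e3, e4, e5, e6, e7, e8
1. e2 enq(81), leaving queue <81>
2. e1 enq(63), leaving queue <81,63>
3. e3 enq(17), leaving queue <81,63,17>
4. e4 enq(2), leaving queue <81,63,17,2>
5. e5 enq(24), leaving queue <81,63,17,2,24>
6. e6 deq() → 81, leaving queue <63,17,2,24>
7. e7 enq(98), leaving queue <63,17,2,24,98>
8. e8 deq() → 63, leaving queue <17,2,24,98>

linearizable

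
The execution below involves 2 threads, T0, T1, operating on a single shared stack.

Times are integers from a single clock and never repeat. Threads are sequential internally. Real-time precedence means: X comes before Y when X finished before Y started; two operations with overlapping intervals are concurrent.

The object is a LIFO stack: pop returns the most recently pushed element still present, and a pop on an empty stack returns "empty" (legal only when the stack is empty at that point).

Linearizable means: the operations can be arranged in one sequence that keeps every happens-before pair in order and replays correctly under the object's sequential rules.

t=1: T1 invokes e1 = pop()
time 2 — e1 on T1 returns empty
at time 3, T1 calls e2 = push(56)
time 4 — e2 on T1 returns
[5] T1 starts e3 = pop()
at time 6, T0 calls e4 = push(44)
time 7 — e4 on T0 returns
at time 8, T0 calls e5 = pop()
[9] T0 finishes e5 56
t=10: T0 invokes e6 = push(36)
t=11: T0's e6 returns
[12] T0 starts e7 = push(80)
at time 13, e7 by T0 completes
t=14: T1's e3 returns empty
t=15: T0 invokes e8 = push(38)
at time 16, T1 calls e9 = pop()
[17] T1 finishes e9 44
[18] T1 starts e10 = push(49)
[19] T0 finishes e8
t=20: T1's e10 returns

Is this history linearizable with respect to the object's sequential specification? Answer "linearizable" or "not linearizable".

not linearizable

through event 13 a valid linearization exists; event 14 (e3 responding at time 14) ends that
the 7 completed operations admit 5 real-time orders; each fails the stack replay
sample order e1, e2, e3, e4, e5, e6, e7 stalls at step 3 — e3 pop() → empty has no legal effect
sample order e1, e2, e4, e3, e5, e6, e7 stalls at step 4 — e3 pop() → empty has no legal effect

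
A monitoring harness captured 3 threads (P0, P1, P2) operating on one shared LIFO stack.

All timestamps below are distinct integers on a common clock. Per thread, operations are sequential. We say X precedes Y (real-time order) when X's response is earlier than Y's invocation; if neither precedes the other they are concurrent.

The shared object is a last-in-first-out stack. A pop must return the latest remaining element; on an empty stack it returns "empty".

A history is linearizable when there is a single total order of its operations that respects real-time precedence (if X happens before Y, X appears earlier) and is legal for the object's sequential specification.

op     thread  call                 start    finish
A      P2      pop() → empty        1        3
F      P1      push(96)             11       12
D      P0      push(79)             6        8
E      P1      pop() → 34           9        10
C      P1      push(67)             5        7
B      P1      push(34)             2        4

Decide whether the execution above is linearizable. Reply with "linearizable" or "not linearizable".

not linearizable

already the first 10 events (up to E's response at time 10) admit no linearization; the first 9 still do
real-time-consistent orders of the 5 completed operations: 4 — all fail the LIFO stack replay
take A, B, C, D, E: step 5 already fails, because E pop() → 34 cannot occur there
take A, B, D, C, E: step 5 already fails, because E pop() → 34 cannot occur there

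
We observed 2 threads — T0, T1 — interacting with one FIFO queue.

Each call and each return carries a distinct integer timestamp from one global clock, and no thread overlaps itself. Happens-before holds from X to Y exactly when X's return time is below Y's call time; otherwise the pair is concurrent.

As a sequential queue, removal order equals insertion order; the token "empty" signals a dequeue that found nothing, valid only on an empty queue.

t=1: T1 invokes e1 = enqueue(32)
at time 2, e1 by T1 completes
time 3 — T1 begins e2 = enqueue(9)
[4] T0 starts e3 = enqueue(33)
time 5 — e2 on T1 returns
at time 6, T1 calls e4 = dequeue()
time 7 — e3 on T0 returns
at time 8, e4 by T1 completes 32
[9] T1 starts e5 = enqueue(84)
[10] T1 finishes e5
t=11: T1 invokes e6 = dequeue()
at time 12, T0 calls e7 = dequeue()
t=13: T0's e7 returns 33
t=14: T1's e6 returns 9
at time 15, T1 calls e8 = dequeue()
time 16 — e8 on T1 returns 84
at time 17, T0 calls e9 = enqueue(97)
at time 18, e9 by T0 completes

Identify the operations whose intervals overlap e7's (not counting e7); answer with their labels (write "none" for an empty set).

e6

e7 spans [12,13]; an op avoiding the whole window 12..13 is ordered, any other is concurrent
e1 [1,2]: before
e2 [3,5]: before
e3 [4,7]: before
e4 [6,8]: before
e5 [9,10]: before
e6 [11,14]: concurrent
e8 [15,16]: after
e9 [17,18]: after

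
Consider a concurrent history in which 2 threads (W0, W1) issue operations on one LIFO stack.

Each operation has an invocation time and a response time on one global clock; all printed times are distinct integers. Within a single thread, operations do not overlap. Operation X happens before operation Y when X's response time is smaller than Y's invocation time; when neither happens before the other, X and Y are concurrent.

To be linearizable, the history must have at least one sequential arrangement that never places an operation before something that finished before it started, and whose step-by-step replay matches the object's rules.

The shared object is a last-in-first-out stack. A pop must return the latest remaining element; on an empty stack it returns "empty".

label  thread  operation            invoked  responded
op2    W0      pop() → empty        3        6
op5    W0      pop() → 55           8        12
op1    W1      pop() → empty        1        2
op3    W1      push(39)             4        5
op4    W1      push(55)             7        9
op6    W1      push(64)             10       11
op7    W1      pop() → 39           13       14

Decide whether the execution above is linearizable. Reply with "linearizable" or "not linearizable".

through event 13 a valid linearization exists; event 14 (op7 responding at time 14) ends that
real-time-consistent orders of the 7 completed operations: 6 — all fail the LIFO stack replay
e.g. op1, op2, op3, op4, op5, op6, op7: illegal at step 7, since op7 pop() → 39 cannot apply there
e.g. op1, op2, op3, op4, op6, op5, op7: illegal at step 6, since op5 pop() → 55 cannot apply there

not linearizable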